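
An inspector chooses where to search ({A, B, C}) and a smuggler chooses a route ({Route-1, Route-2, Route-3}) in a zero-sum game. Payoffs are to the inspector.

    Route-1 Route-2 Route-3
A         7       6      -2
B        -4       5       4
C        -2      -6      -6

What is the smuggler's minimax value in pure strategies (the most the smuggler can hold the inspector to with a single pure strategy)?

Column maxima: Route-1 → 7, Route-2 → 6, Route-3 → 4.
The smallest of these is 4.

4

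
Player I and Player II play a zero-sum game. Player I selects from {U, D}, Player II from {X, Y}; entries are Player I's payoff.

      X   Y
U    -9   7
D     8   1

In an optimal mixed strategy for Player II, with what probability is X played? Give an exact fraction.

6/23

Row minima: U → -9, D → 1; maximin = 1.
Column maxima: X → 8, Y → 7; minimax = 7.
1 ≠ 7, so there is no saddle point; optimal play is mixed.
Let Player I play U with probability p. Expected payoff against X: (-9)p + 8(1−p) = −17p + 8; against Y: 7p + 1(1−p) = 6p + 1.
Setting these equal: −17p + 8 = 6p + 1 ⇒ −23p = -7 ⇒ p = 7/23, and the value is (-17)·(7/23) + 8 = 65/23.
For Player II: with q = P(X), equating U's and D's payoffs gives −16q + 7 = 7q + 1 ⇒ q = 6/23.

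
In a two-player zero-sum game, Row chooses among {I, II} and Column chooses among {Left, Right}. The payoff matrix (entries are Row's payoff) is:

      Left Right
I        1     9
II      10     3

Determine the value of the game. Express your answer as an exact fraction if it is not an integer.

Row minima: I → 1, II → 3; maximin = 3.
Column maxima: Left → 10, Right → 9; minimax = 9.
3 ≠ 9, so there is no saddle point; optimal play is mixed.
Let Row play I with probability p. Expected payoff against Left: 1p + 10(1−p) = −9p + 10; against Right: 9p + 3(1−p) = 6p + 3.
Setting these equal: −9p + 10 = 6p + 3 ⇒ −15p = -7 ⇒ p = 7/15, and the value is (-9)·(7/15) + 10 = 29/5.
For Column: with q = P(Left), equating I's and II's payoffs gives −8q + 9 = 7q + 3 ⇒ q = 2/5.

29/5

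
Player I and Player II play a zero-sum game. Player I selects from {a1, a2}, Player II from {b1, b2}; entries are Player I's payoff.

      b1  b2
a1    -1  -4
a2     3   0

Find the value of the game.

0

Row minima: a1 → -4, a2 → 0; maximin = 0.
Column maxima: b1 → 3, b2 → 0; minimax = 0.
Since maximin = minimax = 0, there is a saddle point and the value is 0.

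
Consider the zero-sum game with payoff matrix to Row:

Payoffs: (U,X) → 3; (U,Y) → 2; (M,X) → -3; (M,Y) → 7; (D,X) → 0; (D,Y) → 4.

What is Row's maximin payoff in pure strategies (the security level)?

2

Row minima: U → 2, M → -3, D → 0.
The best of these is 2.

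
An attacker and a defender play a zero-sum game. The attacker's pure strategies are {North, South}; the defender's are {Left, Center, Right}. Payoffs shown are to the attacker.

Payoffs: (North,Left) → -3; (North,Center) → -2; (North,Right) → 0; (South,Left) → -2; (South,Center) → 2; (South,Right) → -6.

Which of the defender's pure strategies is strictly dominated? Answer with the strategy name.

Center

Left holds the attacker's payoff strictly below Center in every row: -3 < -2, -2 < 2.
So Center is strictly dominated for the defender.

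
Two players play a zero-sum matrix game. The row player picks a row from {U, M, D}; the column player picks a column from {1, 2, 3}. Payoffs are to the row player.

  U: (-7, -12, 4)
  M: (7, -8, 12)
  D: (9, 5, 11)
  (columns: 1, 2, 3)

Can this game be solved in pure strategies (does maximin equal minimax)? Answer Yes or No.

Row minima: U → -12, M → -8, D → 5; maximin = 5.
Column maxima: 1 → 9, 2 → 5, 3 → 12; minimax = 5.
maximin = minimax = 5, so a saddle point exists.

Yes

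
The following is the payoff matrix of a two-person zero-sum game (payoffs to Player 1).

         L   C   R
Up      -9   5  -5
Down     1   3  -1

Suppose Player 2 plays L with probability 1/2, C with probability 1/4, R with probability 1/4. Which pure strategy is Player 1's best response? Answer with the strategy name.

Expected payoff of Up: (1/2)·(-9) + (1/4)·5 + (1/4)·(-5) = -9/2.
Expected payoff of Down: (1/2)·1 + (1/4)·3 + (1/4)·(-1) = 1.
The largest is 1, so Player 1's best response is Down.

Down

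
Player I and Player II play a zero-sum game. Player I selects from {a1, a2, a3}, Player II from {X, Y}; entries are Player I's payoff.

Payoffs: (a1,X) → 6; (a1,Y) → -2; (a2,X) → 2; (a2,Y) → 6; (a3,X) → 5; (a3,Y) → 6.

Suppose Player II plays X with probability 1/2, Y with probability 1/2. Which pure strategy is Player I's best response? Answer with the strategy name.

a3

Expected payoff of a1: (1/2)·6 + (1/2)·(-2) = 2.
Expected payoff of a2: (1/2)·2 + (1/2)·6 = 4.
Expected payoff of a3: (1/2)·5 + (1/2)·6 = 11/2.
The largest is 11/2, so Player I's best response is a3.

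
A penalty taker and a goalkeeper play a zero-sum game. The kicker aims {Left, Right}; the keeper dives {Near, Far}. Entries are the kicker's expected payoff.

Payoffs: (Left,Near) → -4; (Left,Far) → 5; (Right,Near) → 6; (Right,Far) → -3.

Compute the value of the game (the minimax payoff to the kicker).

1

Row minima: Left → -4, Right → -3; maximin = -3.
Column maxima: Near → 6, Far → 5; minimax = 5.
-3 ≠ 5, so there is no saddle point; optimal play is mixed.
Let the kicker play Left with probability p. Expected payoff against Near: (-4)p + 6(1−p) = −10p + 6; against Far: 5p + (-3)(1−p) = 8p − 3.
Setting these equal: −10p + 6 = 8p − 3 ⇒ −18p = -9 ⇒ p = 1/2, and the value is (-10)·(1/2) + 6 = 1.
For the keeper: with q = P(Near), equating Left's and Right's payoffs gives −9q + 5 = 9q − 3 ⇒ q = 4/9.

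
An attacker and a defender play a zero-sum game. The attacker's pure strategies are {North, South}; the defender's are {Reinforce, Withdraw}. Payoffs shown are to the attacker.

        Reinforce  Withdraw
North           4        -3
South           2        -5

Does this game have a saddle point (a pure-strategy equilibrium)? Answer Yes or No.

Row minima: North → -3, South → -5; maximin = -3.
Column maxima: Reinforce → 4, Withdraw → -3; minimax = -3.
maximin = minimax = -3, so a saddle point exists.

Yes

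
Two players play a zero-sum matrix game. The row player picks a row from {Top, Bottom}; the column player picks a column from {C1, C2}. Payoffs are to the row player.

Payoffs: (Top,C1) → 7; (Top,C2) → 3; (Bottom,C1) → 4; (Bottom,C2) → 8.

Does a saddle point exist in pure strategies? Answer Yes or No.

No

Row minima: Top → 3, Bottom → 4; maximin = 4.
Column maxima: C1 → 7, C2 → 8; minimax = 7.
4 ≠ 7, so no pure-strategy equilibrium exists.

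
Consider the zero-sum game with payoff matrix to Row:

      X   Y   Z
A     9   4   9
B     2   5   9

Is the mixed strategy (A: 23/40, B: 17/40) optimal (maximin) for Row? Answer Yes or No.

No

Against X this mix gives (23/40)·9 + (17/40)·2 = 241/40.
Against Y this mix gives (23/40)·4 + (17/40)·5 = 177/40.
Against Z this mix gives (23/40)·9 + (17/40)·9 = 9.
Column will play Y, holding Row to 177/40. Shifting weight toward the row that does better against Y would raise this floor (the equalizing mix achieves 37/8 against both Y and X), so the proposed strategy is not optimal.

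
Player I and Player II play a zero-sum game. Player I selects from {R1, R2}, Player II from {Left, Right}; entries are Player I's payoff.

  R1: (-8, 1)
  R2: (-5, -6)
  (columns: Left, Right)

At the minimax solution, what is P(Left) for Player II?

7/10

Row minima: R1 → -8, R2 → -6; maximin = -6.
Column maxima: Left → -5, Right → 1; minimax = -5.
-6 ≠ -5, so there is no saddle point; optimal play is mixed.
Let Player I play R1 with probability p. Expected payoff against Left: (-8)p + (-5)(1−p) = −3p − 5; against Right: 1p + (-6)(1−p) = 7p − 6.
Setting these equal: −3p − 5 = 7p − 6 ⇒ −10p = -1 ⇒ p = 1/10, and the value is (-3)·(1/10) − 5 = -53/10.
For Player II: with q = P(Left), equating R1's and R2's payoffs gives −9q + 1 = q − 6 ⇒ q = 7/10.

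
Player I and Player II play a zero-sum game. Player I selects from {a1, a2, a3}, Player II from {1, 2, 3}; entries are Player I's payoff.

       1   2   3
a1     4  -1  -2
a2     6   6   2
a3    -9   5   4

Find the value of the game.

Row minima: a1 → -2, a2 → 2, a3 → -9; maximin = 2.
Column maxima: 1 → 6, 2 → 6, 3 → 4; minimax = 4.
2 ≠ 4, so there is no saddle point; optimal play is mixed.
a1 is strictly dominated by a2, so Player I never plays it.
2 is strictly dominated by 3 (it gives Player I strictly more in every row), so Player II never plays it.
On the remaining 2×2 (a2, a3 vs 1, 3):
Let Player I play a2 with probability p. Expected payoff against 1: 6p + (-9)(1−p) = 15p − 9; against 3: 2p + 4(1−p) = −2p + 4.
Setting these equal: 15p − 9 = −2p + 4 ⇒ 17p = 13 ⇒ p = 13/17, and the value is (15)·(13/17) − 9 = 42/17.
For Player II: with q = P(1), equating a2's and a3's payoffs gives 4q + 2 = −13q + 4 ⇒ q = 2/17.

42/17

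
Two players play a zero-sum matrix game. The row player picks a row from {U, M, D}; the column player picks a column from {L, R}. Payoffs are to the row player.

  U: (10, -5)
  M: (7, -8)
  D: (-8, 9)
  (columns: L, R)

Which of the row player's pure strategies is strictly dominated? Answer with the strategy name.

M

U gives a strictly higher payoff than M against every column: 10 > 7, -5 > -8.
So M is strictly dominated and the row player never plays it.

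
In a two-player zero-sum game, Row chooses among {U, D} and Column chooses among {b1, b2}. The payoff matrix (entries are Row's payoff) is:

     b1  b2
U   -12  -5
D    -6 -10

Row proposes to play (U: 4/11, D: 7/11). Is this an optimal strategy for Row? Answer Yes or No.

Against b1 this mix gives (4/11)·(-12) + (7/11)·(-6) = -90/11.
Against b2 this mix gives (4/11)·(-5) + (7/11)·(-10) = -90/11.
All of Column's active replies (b1, b2) yield -90/11, and no column does worse for Row. The mix makes Column indifferent and guarantees -90/11, so it is optimal.

Yes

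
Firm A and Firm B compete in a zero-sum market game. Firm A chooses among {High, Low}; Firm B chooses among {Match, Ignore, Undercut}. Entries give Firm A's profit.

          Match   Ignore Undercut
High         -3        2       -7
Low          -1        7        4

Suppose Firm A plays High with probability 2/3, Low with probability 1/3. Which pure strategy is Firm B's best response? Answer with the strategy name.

Undercut

If Firm B plays Match, Firm A's expected payoff is (2/3)·(-3) + (1/3)·(-1) = -7/3.
If Firm B plays Ignore, Firm A's expected payoff is (2/3)·2 + (1/3)·7 = 11/3.
If Firm B plays Undercut, Firm A's expected payoff is (2/3)·(-7) + (1/3)·4 = -10/3.
Firm B minimizes Firm A's payoff; the smallest is -10/3, so the best response is Undercut.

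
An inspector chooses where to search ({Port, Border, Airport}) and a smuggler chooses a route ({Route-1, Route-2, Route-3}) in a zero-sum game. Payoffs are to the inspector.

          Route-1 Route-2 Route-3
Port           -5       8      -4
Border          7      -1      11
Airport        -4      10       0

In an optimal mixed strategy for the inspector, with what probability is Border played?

Row minima: Port → -5, Border → -1, Airport → -4; maximin = -1.
Column maxima: Route-1 → 7, Route-2 → 10, Route-3 → 11; minimax = 7.
-1 ≠ 7, so there is no saddle point; optimal play is mixed.
Port is strictly dominated by Airport, so the inspector never plays it.
Route-3 is strictly dominated by Route-1 (it gives the inspector strictly more in every row), so the smuggler never plays it.
On the remaining 2×2 (Border, Airport vs Route-1, Route-2):
Let the inspector play Border with probability p. Expected payoff against Route-1: 7p + (-4)(1−p) = 11p − 4; against Route-2: (-1)p + 10(1−p) = −11p + 10.
Setting these equal: 11p − 4 = −11p + 10 ⇒ 22p = 14 ⇒ p = 7/11, and the value is (11)·(7/11) − 4 = 3.
For the smuggler: with q = P(Route-1), equating Border's and Airport's payoffs gives 8q − 1 = −14q + 10 ⇒ q = 1/2.

7/11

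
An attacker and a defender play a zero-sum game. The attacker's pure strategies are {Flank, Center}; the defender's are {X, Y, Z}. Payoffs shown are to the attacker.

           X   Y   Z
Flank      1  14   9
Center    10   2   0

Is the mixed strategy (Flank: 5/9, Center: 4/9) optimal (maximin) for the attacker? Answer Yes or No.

Against X this mix gives (5/9)·1 + (4/9)·10 = 5.
Against Y this mix gives (5/9)·14 + (4/9)·2 = 26/3.
Against Z this mix gives (5/9)·9 + (4/9)·0 = 5.
All of the defender's active replies (X, Z) yield 5, and no column does worse for the attacker. The mix makes the defender indifferent and guarantees 5, so it is optimal.

Yes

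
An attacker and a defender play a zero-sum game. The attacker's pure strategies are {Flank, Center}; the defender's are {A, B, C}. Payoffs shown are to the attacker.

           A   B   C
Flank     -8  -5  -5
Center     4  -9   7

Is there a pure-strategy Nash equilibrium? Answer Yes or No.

Row minima: Flank → -8, Center → -9; maximin = -8.
Column maxima: A → 4, B → -5, C → 7; minimax = -5.
-8 ≠ -5, so no pure-strategy equilibrium exists.

No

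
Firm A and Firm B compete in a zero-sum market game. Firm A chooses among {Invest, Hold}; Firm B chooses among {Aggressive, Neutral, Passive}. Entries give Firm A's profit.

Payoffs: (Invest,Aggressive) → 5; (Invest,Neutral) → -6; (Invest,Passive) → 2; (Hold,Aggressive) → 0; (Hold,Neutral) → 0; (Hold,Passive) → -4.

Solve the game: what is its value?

-2

Row minima: Invest → -6, Hold → -4; maximin = -4.
Column maxima: Aggressive → 5, Neutral → 0, Passive → 2; minimax = 0.
-4 ≠ 0, so there is no saddle point; optimal play is mixed.
Aggressive is strictly dominated by Passive (it gives Firm A strictly more in every row), so Firm B never plays it.
On the remaining 2×2 (Invest, Hold vs Neutral, Passive):
Let Firm A play Invest with probability p. Expected payoff against Neutral: (-6)p + 0(1−p) = −6p; against Passive: 2p + (-4)(1−p) = 6p − 4.
Setting these equal: −6p = 6p − 4 ⇒ −12p = -4 ⇒ p = 1/3, and the value is (-6)·(1/3) = -2.
For Firm B: with q = P(Neutral), equating Invest's and Hold's payoffs gives −8q + 2 = 4q − 4 ⇒ q = 1/2.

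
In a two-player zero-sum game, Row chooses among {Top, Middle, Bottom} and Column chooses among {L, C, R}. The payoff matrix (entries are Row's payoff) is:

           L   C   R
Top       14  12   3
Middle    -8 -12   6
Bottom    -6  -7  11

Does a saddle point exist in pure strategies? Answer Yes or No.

No

Row minima: Top → 3, Middle → -12, Bottom → -7; maximin = 3.
Column maxima: L → 14, C → 12, R → 11; minimax = 11.
3 ≠ 11, so no pure-strategy equilibrium exists.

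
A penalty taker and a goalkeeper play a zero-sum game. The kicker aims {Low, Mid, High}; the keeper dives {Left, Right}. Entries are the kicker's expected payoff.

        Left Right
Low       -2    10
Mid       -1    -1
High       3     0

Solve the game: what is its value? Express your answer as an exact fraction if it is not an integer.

2

Row minima: Low → -2, Mid → -1, High → 0; maximin = 0.
Column maxima: Left → 3, Right → 10; minimax = 3.
0 ≠ 3, so there is no saddle point; optimal play is mixed.
Mid is strictly dominated by High, so the kicker never plays it.
On the remaining 2×2 (Low, High vs Left, Right):
Let the kicker play Low with probability p. Expected payoff against Left: (-2)p + 3(1−p) = −5p + 3; against Right: 10p + 0(1−p) = 10p.
Setting these equal: −5p + 3 = 10p ⇒ −15p = -3 ⇒ p = 1/5, and the value is (-5)·(1/5) + 3 = 2.
For the keeper: with q = P(Left), equating Low's and High's payoffs gives −12q + 10 = 3q ⇒ q = 2/3.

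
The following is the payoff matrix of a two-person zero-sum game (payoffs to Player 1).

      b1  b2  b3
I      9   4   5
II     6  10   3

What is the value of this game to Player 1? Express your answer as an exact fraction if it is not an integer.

Row minima: I → 4, II → 3; maximin = 4.
Column maxima: b1 → 9, b2 → 10, b3 → 5; minimax = 5.
4 ≠ 5, so there is no saddle point; optimal play is mixed.
b1 is strictly dominated by b3 (it gives Player 1 strictly more in every row), so Player 2 never plays it.
On the remaining 2×2 (I, II vs b2, b3):
Let Player 1 play I with probability p. Expected payoff against b2: 4p + 10(1−p) = −6p + 10; against b3: 5p + 3(1−p) = 2p + 3.
Setting these equal: −6p + 10 = 2p + 3 ⇒ −8p = -7 ⇒ p = 7/8, and the value is (-6)·(7/8) + 10 = 19/4.
For Player 2: with q = P(b2), equating I's and II's payoffs gives −q + 5 = 7q + 3 ⇒ q = 1/4.

19/4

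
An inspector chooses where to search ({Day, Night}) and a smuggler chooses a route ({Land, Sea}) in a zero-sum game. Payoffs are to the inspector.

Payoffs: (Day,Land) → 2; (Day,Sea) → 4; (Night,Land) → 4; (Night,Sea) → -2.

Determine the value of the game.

Row minima: Day → 2, Night → -2; maximin = 2.
Column maxima: Land → 4, Sea → 4; minimax = 4.
2 ≠ 4, so there is no saddle point; optimal play is mixed.
Let the inspector play Day with probability p. Expected payoff against Land: 2p + 4(1−p) = −2p + 4; against Sea: 4p + (-2)(1−p) = 6p − 2.
Setting these equal: −2p + 4 = 6p − 2 ⇒ −8p = -6 ⇒ p = 3/4, and the value is (-2)·(3/4) + 4 = 5/2.
For the smuggler: with q = P(Land), equating Day's and Night's payoffs gives −2q + 4 = 6q − 2 ⇒ q = 3/4.

5/2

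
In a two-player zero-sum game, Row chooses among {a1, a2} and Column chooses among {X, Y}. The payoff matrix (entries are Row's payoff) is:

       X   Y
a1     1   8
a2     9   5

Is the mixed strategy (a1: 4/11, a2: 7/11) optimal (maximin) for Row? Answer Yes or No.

Against X this mix gives (4/11)·1 + (7/11)·9 = 67/11.
Against Y this mix gives (4/11)·8 + (7/11)·5 = 67/11.
All of Column's active replies (X, Y) yield 67/11, and no column does worse for Row. The mix makes Column indifferent and guarantees 67/11, so it is optimal.

Yes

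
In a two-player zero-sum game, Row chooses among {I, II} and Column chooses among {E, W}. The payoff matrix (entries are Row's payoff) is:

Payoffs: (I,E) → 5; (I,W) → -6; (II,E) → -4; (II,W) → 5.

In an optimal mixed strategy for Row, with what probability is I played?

9/20

Row minima: I → -6, II → -4; maximin = -4.
Column maxima: E → 5, W → 5; minimax = 5.
-4 ≠ 5, so there is no saddle point; optimal play is mixed.
Let Row play I with probability p. Expected payoff against E: 5p + (-4)(1−p) = 9p − 4; against W: (-6)p + 5(1−p) = −11p + 5.
Setting these equal: 9p − 4 = −11p + 5 ⇒ 20p = 9 ⇒ p = 9/20, and the value is (9)·(9/20) − 4 = 1/20.
For Column: with q = P(E), equating I's and II's payoffs gives 11q − 6 = −9q + 5 ⇒ q = 11/20.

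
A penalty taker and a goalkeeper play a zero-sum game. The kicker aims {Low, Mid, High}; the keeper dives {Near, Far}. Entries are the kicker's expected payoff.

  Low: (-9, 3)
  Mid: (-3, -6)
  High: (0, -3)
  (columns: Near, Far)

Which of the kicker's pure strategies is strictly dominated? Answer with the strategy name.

High gives a strictly higher payoff than Mid against every column: 0 > -3, -3 > -6.
So Mid is strictly dominated and the kicker never plays it.

Mid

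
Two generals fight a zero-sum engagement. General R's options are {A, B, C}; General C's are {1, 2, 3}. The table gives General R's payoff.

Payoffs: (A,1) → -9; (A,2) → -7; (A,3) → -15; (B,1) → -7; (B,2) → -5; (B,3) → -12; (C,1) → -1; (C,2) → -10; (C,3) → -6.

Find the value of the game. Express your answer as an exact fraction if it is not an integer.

Row minima: A → -15, B → -12, C → -10; maximin = -10.
Column maxima: 1 → -1, 2 → -5, 3 → -6; minimax = -6.
-10 ≠ -6, so there is no saddle point; optimal play is mixed.
A is strictly dominated by B, so General R never plays it.
1 is strictly dominated by 3 (it gives General R strictly more in every row), so General C never plays it.
On the remaining 2×2 (B, C vs 2, 3):
Let General R play B with probability p. Expected payoff against 2: (-5)p + (-10)(1−p) = 5p − 10; against 3: (-12)p + (-6)(1−p) = −6p − 6.
Setting these equal: 5p − 10 = −6p − 6 ⇒ 11p = 4 ⇒ p = 4/11, and the value is (5)·(4/11) − 10 = -90/11.
For General C: with q = P(2), equating B's and C's payoffs gives 7q − 12 = −4q − 6 ⇒ q = 6/11.

-90/11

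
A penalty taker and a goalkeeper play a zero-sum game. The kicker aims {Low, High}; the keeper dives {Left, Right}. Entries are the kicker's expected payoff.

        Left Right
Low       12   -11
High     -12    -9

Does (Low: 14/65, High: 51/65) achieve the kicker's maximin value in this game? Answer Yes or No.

No

Against Left this mix gives (14/65)·12 + (51/65)·(-12) = -444/65.
Against Right this mix gives (14/65)·(-11) + (51/65)·(-9) = -613/65.
The keeper will play Right, holding the kicker to -613/65. Shifting weight toward the row that does better against Right would raise this floor (the equalizing mix achieves -120/13 against both Right and Left), so the proposed strategy is not optimal.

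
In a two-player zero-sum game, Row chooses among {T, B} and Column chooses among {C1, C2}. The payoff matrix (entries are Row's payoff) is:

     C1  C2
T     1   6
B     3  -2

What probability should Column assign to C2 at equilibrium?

1/5

Row minima: T → 1, B → -2; maximin = 1.
Column maxima: C1 → 3, C2 → 6; minimax = 3.
1 ≠ 3, so there is no saddle point; optimal play is mixed.
Let Row play T with probability p. Expected payoff against C1: 1p + 3(1−p) = −2p + 3; against C2: 6p + (-2)(1−p) = 8p − 2.
Setting these equal: −2p + 3 = 8p − 2 ⇒ −10p = -5 ⇒ p = 1/2, and the value is (-2)·(1/2) + 3 = 2.
For Column: with q = P(C1), equating T's and B's payoffs gives −5q + 6 = 5q − 2 ⇒ q = 4/5.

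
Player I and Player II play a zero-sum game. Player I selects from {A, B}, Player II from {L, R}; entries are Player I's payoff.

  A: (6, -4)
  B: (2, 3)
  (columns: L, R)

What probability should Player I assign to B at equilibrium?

10/11

Row minima: A → -4, B → 2; maximin = 2.
Column maxima: L → 6, R → 3; minimax = 3.
2 ≠ 3, so there is no saddle point; optimal play is mixed.
Let Player I play A with probability p. Expected payoff against L: 6p + 2(1−p) = 4p + 2; against R: (-4)p + 3(1−p) = −7p + 3.
Setting these equal: 4p + 2 = −7p + 3 ⇒ 11p = 1 ⇒ p = 1/11, and the value is (4)·(1/11) + 2 = 26/11.
For Player II: with q = P(L), equating A's and B's payoffs gives 10q − 4 = −q + 3 ⇒ q = 7/11.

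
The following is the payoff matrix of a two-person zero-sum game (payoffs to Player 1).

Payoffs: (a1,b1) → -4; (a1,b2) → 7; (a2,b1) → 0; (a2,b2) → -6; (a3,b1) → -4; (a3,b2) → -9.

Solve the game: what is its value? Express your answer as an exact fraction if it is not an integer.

-24/17

Row minima: a1 → -4, a2 → -6, a3 → -9; maximin = -4.
Column maxima: b1 → 0, b2 → 7; minimax = 0.
-4 ≠ 0, so there is no saddle point; optimal play is mixed.
a3 is strictly dominated by a2, so Player 1 never plays it.
On the remaining 2×2 (a1, a2 vs b1, b2):
Let Player 1 play a1 with probability p. Expected payoff against b1: (-4)p + 0(1−p) = −4p; against b2: 7p + (-6)(1−p) = 13p − 6.
Setting these equal: −4p = 13p − 6 ⇒ −17p = -6 ⇒ p = 6/17, and the value is (-4)·(6/17) = -24/17.
For Player 2: with q = P(b1), equating a1's and a2's payoffs gives −11q + 7 = 6q − 6 ⇒ q = 13/17.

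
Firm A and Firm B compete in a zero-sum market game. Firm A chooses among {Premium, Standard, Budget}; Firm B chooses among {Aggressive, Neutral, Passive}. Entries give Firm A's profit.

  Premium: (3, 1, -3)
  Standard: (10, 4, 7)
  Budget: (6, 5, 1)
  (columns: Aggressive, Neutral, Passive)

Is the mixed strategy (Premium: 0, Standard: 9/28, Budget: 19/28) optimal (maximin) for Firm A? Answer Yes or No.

Against Aggressive this mix gives (9/28)·10 + (19/28)·6 = 51/7.
Against Neutral this mix gives (9/28)·4 + (19/28)·5 = 131/28.
Against Passive this mix gives (9/28)·7 + (19/28)·1 = 41/14.
Firm B will play Passive, holding Firm A to 41/14. Shifting weight toward the row that does better against Passive would raise this floor (the equalizing mix achieves 31/7 against both Passive and Neutral), so the proposed strategy is not optimal.

No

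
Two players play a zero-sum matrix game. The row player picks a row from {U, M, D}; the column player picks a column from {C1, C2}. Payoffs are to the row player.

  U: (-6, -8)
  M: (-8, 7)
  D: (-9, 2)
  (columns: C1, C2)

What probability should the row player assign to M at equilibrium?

Row minima: U → -8, M → -8, D → -9; maximin = -8.
Column maxima: C1 → -6, C2 → 7; minimax = -6.
-8 ≠ -6, so there is no saddle point; optimal play is mixed.
D is strictly dominated by M, so the row player never plays it.
On the remaining 2×2 (U, M vs C1, C2):
Let the row player play U with probability p. Expected payoff against C1: (-6)p + (-8)(1−p) = 2p − 8; against C2: (-8)p + 7(1−p) = −15p + 7.
Setting these equal: 2p − 8 = −15p + 7 ⇒ 17p = 15 ⇒ p = 15/17, and the value is (2)·(15/17) − 8 = -106/17.
For the column player: with q = P(C1), equating U's and M's payoffs gives 2q − 8 = −15q + 7 ⇒ q = 15/17.

2/17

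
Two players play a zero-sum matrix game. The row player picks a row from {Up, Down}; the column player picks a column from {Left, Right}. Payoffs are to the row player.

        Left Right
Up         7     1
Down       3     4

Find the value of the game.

Row minima: Up → 1, Down → 3; maximin = 3.
Column maxima: Left → 7, Right → 4; minimax = 4.
3 ≠ 4, so there is no saddle point; optimal play is mixed.
Let the row player play Up with probability p. Expected payoff against Left: 7p + 3(1−p) = 4p + 3; against Right: 1p + 4(1−p) = −3p + 4.
Setting these equal: 4p + 3 = −3p + 4 ⇒ 7p = 1 ⇒ p = 1/7, and the value is (4)·(1/7) + 3 = 25/7.
For the column player: with q = P(Left), equating Up's and Down's payoffs gives 6q + 1 = −q + 4 ⇒ q = 3/7.

25/7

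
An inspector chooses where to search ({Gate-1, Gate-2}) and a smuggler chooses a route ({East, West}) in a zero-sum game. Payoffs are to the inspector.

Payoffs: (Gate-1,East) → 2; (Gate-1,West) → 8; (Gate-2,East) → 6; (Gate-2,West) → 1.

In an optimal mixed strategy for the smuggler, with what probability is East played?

7/11

Row minima: Gate-1 → 2, Gate-2 → 1; maximin = 2.
Column maxima: East → 6, West → 8; minimax = 6.
2 ≠ 6, so there is no saddle point; optimal play is mixed.
Let the inspector play Gate-1 with probability p. Expected payoff against East: 2p + 6(1−p) = −4p + 6; against West: 8p + 1(1−p) = 7p + 1.
Setting these equal: −4p + 6 = 7p + 1 ⇒ −11p = -5 ⇒ p = 5/11, and the value is (-4)·(5/11) + 6 = 46/11.
For the smuggler: with q = P(East), equating Gate-1's and Gate-2's payoffs gives −6q + 8 = 5q + 1 ⇒ q = 7/11.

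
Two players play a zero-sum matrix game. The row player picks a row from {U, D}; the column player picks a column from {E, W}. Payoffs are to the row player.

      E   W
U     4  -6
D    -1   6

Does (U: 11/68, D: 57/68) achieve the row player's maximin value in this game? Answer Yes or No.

Against E this mix gives (11/68)·4 + (57/68)·(-1) = -13/68.
Against W this mix gives (11/68)·(-6) + (57/68)·6 = 69/17.
The column player will play E, holding the row player to -13/68. Shifting weight toward the row that does better against E would raise this floor (the equalizing mix achieves 18/17 against both E and W), so the proposed strategy is not optimal.

No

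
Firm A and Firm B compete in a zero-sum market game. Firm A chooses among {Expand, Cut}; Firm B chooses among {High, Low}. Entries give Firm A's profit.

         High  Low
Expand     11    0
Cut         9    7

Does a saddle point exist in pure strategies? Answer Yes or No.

Row minima: Expand → 0, Cut → 7; maximin = 7.
Column maxima: High → 11, Low → 7; minimax = 7.
maximin = minimax = 7, so a saddle point exists.

Yes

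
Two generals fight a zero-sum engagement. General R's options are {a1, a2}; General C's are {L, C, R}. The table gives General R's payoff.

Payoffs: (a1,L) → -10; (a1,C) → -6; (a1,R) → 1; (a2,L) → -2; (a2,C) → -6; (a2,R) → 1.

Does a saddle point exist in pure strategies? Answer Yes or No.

Row minima: a1 → -10, a2 → -6; maximin = -6.
Column maxima: L → -2, C → -6, R → 1; minimax = -6.
maximin = minimax = -6, so a saddle point exists.

Yes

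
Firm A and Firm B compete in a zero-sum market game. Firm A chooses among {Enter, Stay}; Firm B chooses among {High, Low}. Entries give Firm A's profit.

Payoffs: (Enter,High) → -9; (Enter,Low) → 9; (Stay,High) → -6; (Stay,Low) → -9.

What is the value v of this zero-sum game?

Row minima: Enter → -9, Stay → -9; maximin = -9.
Column maxima: High → -6, Low → 9; minimax = -6.
-9 ≠ -6, so there is no saddle point; optimal play is mixed.
Let Firm A play Enter with probability p. Expected payoff against High: (-9)p + (-6)(1−p) = −3p − 6; against Low: 9p + (-9)(1−p) = 18p − 9.
Setting these equal: −3p − 6 = 18p − 9 ⇒ −21p = -3 ⇒ p = 1/7, and the value is (-3)·(1/7) − 6 = -45/7.
For Firm B: with q = P(High), equating Enter's and Stay's payoffs gives −18q + 9 = 3q − 9 ⇒ q = 6/7.

-45/7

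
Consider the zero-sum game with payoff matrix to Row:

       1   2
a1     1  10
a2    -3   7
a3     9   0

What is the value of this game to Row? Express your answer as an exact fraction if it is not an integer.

5

Row minima: a1 → 1, a2 → -3, a3 → 0; maximin = 1.
Column maxima: 1 → 9, 2 → 10; minimax = 9.
1 ≠ 9, so there is no saddle point; optimal play is mixed.
a2 is strictly dominated by a1, so Row never plays it.
On the remaining 2×2 (a1, a3 vs 1, 2):
Let Row play a1 with probability p. Expected payoff against 1: 1p + 9(1−p) = −8p + 9; against 2: 10p + 0(1−p) = 10p.
Setting these equal: −8p + 9 = 10p ⇒ −18p = -9 ⇒ p = 1/2, and the value is (-8)·(1/2) + 9 = 5.
For Column: with q = P(1), equating a1's and a3's payoffs gives −9q + 10 = 9q ⇒ q = 5/9.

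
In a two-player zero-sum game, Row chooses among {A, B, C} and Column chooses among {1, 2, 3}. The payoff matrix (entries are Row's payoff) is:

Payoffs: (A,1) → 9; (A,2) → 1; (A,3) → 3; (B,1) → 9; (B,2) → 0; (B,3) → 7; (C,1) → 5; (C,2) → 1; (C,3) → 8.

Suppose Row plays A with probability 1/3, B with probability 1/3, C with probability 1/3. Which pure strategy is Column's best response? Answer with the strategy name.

2

If Column plays 1, Row's expected payoff is (1/3)·9 + (1/3)·9 + (1/3)·5 = 23/3.
If Column plays 2, Row's expected payoff is (1/3)·1 + (1/3)·0 + (1/3)·1 = 2/3.
If Column plays 3, Row's expected payoff is (1/3)·3 + (1/3)·7 + (1/3)·8 = 6.
Column minimizes Row's payoff; the smallest is 2/3, so the best response is 2.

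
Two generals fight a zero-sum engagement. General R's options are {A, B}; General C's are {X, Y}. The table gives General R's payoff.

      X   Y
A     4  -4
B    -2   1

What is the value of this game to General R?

-4/11

Row minima: A → -4, B → -2; maximin = -2.
Column maxima: X → 4, Y → 1; minimax = 1.
-2 ≠ 1, so there is no saddle point; optimal play is mixed.
Let General R play A with probability p. Expected payoff against X: 4p + (-2)(1−p) = 6p − 2; against Y: (-4)p + 1(1−p) = −5p + 1.
Setting these equal: 6p − 2 = −5p + 1 ⇒ 11p = 3 ⇒ p = 3/11, and the value is (6)·(3/11) − 2 = -4/11.
For General C: with q = P(X), equating A's and B's payoffs gives 8q − 4 = −3q + 1 ⇒ q = 5/11.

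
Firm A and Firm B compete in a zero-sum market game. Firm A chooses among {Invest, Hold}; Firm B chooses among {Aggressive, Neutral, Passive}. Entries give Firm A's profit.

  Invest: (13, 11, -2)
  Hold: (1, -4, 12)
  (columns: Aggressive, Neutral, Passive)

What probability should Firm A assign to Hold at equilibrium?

13/29

Row minima: Invest → -2, Hold → -4; maximin = -2.
Column maxima: Aggressive → 13, Neutral → 11, Passive → 12; minimax = 11.
-2 ≠ 11, so there is no saddle point; optimal play is mixed.
Aggressive is strictly dominated by Neutral (it gives Firm A strictly more in every row), so Firm B never plays it.
On the remaining 2×2 (Invest, Hold vs Neutral, Passive):
Let Firm A play Invest with probability p. Expected payoff against Neutral: 11p + (-4)(1−p) = 15p − 4; against Passive: (-2)p + 12(1−p) = −14p + 12.
Setting these equal: 15p − 4 = −14p + 12 ⇒ 29p = 16 ⇒ p = 16/29, and the value is (15)·(16/29) − 4 = 124/29.
For Firm B: with q = P(Neutral), equating Invest's and Hold's payoffs gives 13q − 2 = −16q + 12 ⇒ q = 14/29.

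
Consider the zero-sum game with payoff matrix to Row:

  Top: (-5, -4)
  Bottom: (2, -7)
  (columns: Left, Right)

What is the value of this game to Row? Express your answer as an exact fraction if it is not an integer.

-43/10

Row minima: Top → -5, Bottom → -7; maximin = -5.
Column maxima: Left → 2, Right → -4; minimax = -4.
-5 ≠ -4, so there is no saddle point; optimal play is mixed.
Let Row play Top with probability p. Expected payoff against Left: (-5)p + 2(1−p) = −7p + 2; against Right: (-4)p + (-7)(1−p) = 3p − 7.
Setting these equal: −7p + 2 = 3p − 7 ⇒ −10p = -9 ⇒ p = 9/10, and the value is (-7)·(9/10) + 2 = -43/10.
For Column: with q = P(Left), equating Top's and Bottom's payoffs gives −q − 4 = 9q − 7 ⇒ q = 3/10.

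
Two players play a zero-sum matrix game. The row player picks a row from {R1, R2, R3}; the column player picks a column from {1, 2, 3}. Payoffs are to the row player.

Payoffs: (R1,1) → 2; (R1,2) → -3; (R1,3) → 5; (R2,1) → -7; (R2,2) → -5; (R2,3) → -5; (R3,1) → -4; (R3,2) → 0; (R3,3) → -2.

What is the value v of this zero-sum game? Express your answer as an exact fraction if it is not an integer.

-4/3

Row minima: R1 → -3, R2 → -7, R3 → -4; maximin = -3.
Column maxima: 1 → 2, 2 → 0, 3 → 5; minimax = 0.
-3 ≠ 0, so there is no saddle point; optimal play is mixed.
R2 is strictly dominated by R1, so the row player never plays it.
3 is strictly dominated by 1 (it gives the row player strictly more in every row), so the column player never plays it.
On the remaining 2×2 (R1, R3 vs 1, 2):
Let the row player play R1 with probability p. Expected payoff against 1: 2p + (-4)(1−p) = 6p − 4; against 2: (-3)p + 0(1−p) = −3p.
Setting these equal: 6p − 4 = −3p ⇒ 9p = 4 ⇒ p = 4/9, and the value is (6)·(4/9) − 4 = -4/3.
For the column player: with q = P(1), equating R1's and R3's payoffs gives 5q − 3 = −4q ⇒ q = 1/3.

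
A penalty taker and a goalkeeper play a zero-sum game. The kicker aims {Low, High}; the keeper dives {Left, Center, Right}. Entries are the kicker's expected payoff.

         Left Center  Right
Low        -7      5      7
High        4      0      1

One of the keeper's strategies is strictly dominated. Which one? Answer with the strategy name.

Right

Center holds the kicker's payoff strictly below Right in every row: 5 < 7, 0 < 1.
So Right is strictly dominated for the keeper.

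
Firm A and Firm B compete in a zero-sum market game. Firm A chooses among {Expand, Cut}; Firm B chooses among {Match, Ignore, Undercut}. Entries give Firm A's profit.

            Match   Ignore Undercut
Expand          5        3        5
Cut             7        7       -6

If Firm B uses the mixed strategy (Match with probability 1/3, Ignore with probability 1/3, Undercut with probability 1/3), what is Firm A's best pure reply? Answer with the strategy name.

Expected payoff of Expand: (1/3)·5 + (1/3)·3 + (1/3)·5 = 13/3.
Expected payoff of Cut: (1/3)·7 + (1/3)·7 + (1/3)·(-6) = 8/3.
The largest is 13/3, so Firm A's best response is Expand.

Expand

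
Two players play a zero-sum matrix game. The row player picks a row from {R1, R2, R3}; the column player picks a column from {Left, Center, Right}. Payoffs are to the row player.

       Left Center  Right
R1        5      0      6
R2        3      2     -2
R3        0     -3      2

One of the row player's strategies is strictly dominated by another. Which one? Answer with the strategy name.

R1 gives a strictly higher payoff than R3 against every column: 5 > 0, 0 > -3, 6 > 2.
So R3 is strictly dominated and the row player never plays it.

R3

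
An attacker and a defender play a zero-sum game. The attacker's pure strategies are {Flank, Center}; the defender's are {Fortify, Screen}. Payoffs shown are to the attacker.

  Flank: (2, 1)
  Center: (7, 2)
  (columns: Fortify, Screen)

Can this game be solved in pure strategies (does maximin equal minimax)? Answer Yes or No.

Yes

Row minima: Flank → 1, Center → 2; maximin = 2.
Column maxima: Fortify → 7, Screen → 2; minimax = 2.
maximin = minimax = 2, so a saddle point exists.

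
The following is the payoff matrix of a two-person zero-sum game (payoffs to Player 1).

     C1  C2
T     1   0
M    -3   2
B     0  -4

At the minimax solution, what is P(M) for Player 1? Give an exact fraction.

1/6

Row minima: T → 0, M → -3, B → -4; maximin = 0.
Column maxima: C1 → 1, C2 → 2; minimax = 1.
0 ≠ 1, so there is no saddle point; optimal play is mixed.
B is strictly dominated by T, so Player 1 never plays it.
On the remaining 2×2 (T, M vs C1, C2):
Let Player 1 play T with probability p. Expected payoff against C1: 1p + (-3)(1−p) = 4p − 3; against C2: 0p + 2(1−p) = −2p + 2.
Setting these equal: 4p − 3 = −2p + 2 ⇒ 6p = 5 ⇒ p = 5/6, and the value is (4)·(5/6) − 3 = 1/3.
For Player 2: with q = P(C1), equating T's and M's payoffs gives q = −5q + 2 ⇒ q = 1/3.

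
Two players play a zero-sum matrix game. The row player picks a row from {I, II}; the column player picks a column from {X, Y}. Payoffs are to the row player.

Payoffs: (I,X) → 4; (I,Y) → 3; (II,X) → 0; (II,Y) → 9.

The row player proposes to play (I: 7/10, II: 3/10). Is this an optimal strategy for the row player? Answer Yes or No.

No

Against X this mix gives (7/10)·4 + (3/10)·0 = 14/5.
Against Y this mix gives (7/10)·3 + (3/10)·9 = 24/5.
The column player will play X, holding the row player to 14/5. Shifting weight toward the row that does better against X would raise this floor (the equalizing mix achieves 18/5 against both X and Y), so the proposed strategy is not optimal.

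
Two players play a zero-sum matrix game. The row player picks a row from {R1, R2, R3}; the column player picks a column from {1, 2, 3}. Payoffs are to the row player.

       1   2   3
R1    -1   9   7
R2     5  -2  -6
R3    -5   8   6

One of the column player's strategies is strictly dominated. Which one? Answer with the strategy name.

3 holds the row player's payoff strictly below 2 in every row: 7 < 9, -6 < -2, 6 < 8.
So 2 is strictly dominated for the column player.

2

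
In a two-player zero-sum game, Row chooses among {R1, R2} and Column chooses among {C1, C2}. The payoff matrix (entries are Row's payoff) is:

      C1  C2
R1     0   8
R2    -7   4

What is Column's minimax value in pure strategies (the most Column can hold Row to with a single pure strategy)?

0

Column maxima: C1 → 0, C2 → 8.
The smallest of these is 0.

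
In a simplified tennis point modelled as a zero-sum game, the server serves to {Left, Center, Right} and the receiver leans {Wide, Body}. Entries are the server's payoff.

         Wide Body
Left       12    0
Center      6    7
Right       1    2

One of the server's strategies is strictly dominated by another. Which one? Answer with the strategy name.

Right

Center gives a strictly higher payoff than Right against every column: 6 > 1, 7 > 2.
So Right is strictly dominated and the server never plays it.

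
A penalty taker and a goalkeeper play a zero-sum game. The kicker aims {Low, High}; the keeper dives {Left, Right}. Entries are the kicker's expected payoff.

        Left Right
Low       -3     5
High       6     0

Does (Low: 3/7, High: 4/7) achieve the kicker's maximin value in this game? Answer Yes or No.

Against Left this mix gives (3/7)·(-3) + (4/7)·6 = 15/7.
Against Right this mix gives (3/7)·5 + (4/7)·0 = 15/7.
All of the keeper's active replies (Left, Right) yield 15/7, and no column does worse for the kicker. The mix makes the keeper indifferent and guarantees 15/7, so it is optimal.

Yes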